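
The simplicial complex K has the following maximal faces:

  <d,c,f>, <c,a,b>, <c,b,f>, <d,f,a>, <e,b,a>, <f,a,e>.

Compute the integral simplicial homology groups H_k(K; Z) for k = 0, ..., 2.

H_0 ≅ Z,  H_1 ≅ Z,  H_2 = 0.

Fix the vertex order a < b < c < d < e < f and write every simplex with vertices in increasing order. Then dim K = 2 and the simplices of K are:

  0-simplices (6): a, b, c, d, e, f
  1-simplices (12): ab, ac, ad, ae, af, bc, be, bf, cd, cf, df, ef
  2-simplices (6): abc, abe, adf, aef, bcf, cdf

giving chain groups C_0 ≅ Z^6, C_1 ≅ Z^12, C_2 ≅ Z^6.

The boundary map ∂_1: C_1 → C_0 sends each edge [p,q] (with p < q) to q − p. For instance
  ∂ae = e − a.
The resulting 6×12 matrix has rank 5, and its Smith normal form has invariant factors (1,1,1,1,1).

The boundary map ∂_2: C_2 → C_1 sends each 2-simplex [p,q,r] to [q,r] − [p,r] + [p,q]. For instance
  ∂cdf = df − cf + cd,
  ∂abc = bc − ac + ab.
The resulting 12×6 matrix has rank 6, and its Smith normal form has invariant factors (1,1,1,1,1,1).

From H_k ≅ ker(∂_k) / im(∂_{k+1}) we obtain:

  H_0: rank C_0 − rank ∂_1 = 6 − 5 = 1, and the invariant factors of ∂_1 are all 1, so H_0 ≅ Z.
  H_1: rank ker ∂_1 − rank ∂_2 = (12 − 5) − 6 = 1, and the invariant factors of ∂_2 are all 1, so H_1 ≅ Z.
  H_2: rank ker ∂_2 − rank ∂_3 = (6 − 6) − 0 = 0, and there is no ∂_3, so H_2 ≅ 0.

(K is a triangulation of the cylinder S^1 x I.)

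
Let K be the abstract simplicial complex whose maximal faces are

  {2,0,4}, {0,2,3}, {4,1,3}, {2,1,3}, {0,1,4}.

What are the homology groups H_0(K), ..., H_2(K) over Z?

H_0 ≅ Z,  H_1 ≅ Z,  H_2 = 0.

Fix the vertex order 0 < 1 < 2 < 3 < 4 and write every simplex with vertices in increasing order. Then dim K = 2 and the simplices of K are:

  0-simplices (5): [0], [1], [2], [3], [4]
  1-simplices (10): [0,1], [0,2], [0,3], [0,4], [1,2], [1,3], [1,4], [2,3], [2,4], [3,4]
  2-simplices (5): [0,1,4], [0,2,3], [0,2,4], [1,2,3], [1,3,4]

so the chain groups are C_0 ≅ Z^5, C_1 ≅ Z^10, C_2 ≅ Z^5.

The boundary map ∂_1: C_1 → C_0 sends each edge [p,q] (with p < q) to q − p. For instance
  ∂[0,3] = [3] − [0].
As a 5×10 matrix over Z this has rank 4, with invariant factors (1,1,1,1).

The boundary map ∂_2: C_2 → C_1 maps a triangle to the signed sum of its edges. For instance
  ∂[1,3,4] = [3,4] − [1,4] + [1,3],
  ∂[0,2,4] = [2,4] − [0,4] + [0,2].
The resulting 10×5 matrix has rank 5, and its Smith normal form has invariant factors (1,1,1,1,1).

Now H_k = ker ∂_k / im ∂_{k+1}, so:

  H_0: rank C_0 − rank ∂_1 = 5 − 4 = 1, and the invariant factors of ∂_1 are all 1, so H_0 = Z.
  H_1: rank ker ∂_1 − rank ∂_2 = (10 − 4) − 5 = 1, and the invariant factors of ∂_2 are all 1, so H_1 = Z.
  H_2: rank ker ∂_2 − rank ∂_3 = (5 − 5) − 0 = 0, and there is no ∂_3, so H_2 = 0.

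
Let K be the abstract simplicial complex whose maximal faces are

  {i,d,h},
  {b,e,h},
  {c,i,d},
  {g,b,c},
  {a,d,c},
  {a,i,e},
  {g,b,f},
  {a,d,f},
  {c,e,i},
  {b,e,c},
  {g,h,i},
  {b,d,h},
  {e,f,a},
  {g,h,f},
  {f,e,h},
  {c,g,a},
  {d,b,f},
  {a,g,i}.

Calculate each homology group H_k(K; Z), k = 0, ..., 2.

H_0 = Z,  H_1 = Z × Z/2,  H_2 = 0.

Fix the vertex order a < b < c < d < e < f < g < h < i and write every simplex with vertices in increasing order. Then dim K = 2 and the simplices of K are:

  0-simplices (9): a, b, c, d, e, f, g, h, i
  1-simplices (27): ac, ad, ae, af, ag, ai, bc, bd, be, bf, bg, bh, cd, ce, cg, ci, df, dh, di, ef, eh, ei, fg, fh, gh, gi, hi
  2-simplices (18): acd, acg, adf, aef, aei, agi, bce, bcg, bdf, bdh, beh, bfg, cdi, cei, dhi, efh, fgh, ghi

giving chain groups C_0 ≅ Z^9, C_1 ≅ Z^27, C_2 ≅ Z^18.

∂_1: C_1 → C_0 sends each edge [p,q] (with p < q) to q − p. For instance
  ∂ae = e − a.
The 9×27 boundary matrix has rank 8 and Smith normal form diag(1,1,1,1,1,1,1,1).

The boundary map ∂_2: C_2 → C_1 maps a triangle to the signed sum of its edges. For instance
  ∂dhi = hi − di + dh,
  ∂fgh = gh − fh + fg.
The 27×18 boundary matrix has rank 18 and Smith normal form diag(1,1,1,1,1,1,1,1,1,1,1,1,1,1,1,1,1,2).

Computing H_k = (kernel of ∂_k) / (image of ∂_{k+1}):

  H_0: rank C_0 − rank ∂_1 = 9 − 8 = 1, and the invariant factors of ∂_1 are all 1, so H_0 ≅ Z.
  H_1: rank ker ∂_1 − rank ∂_2 = (27 − 8) − 18 = 1, and ∂_2 has invariant factor 2 > 1, so H_1 ≅ Z × Z/2.
  H_2: rank ker ∂_2 − rank ∂_3 = (18 − 18) − 0 = 0, and there is no ∂_3, so H_2 ≅ 0.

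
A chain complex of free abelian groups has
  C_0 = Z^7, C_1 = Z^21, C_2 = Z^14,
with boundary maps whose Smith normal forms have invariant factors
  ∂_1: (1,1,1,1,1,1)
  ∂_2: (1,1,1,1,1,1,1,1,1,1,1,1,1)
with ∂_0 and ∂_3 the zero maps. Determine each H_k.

H_0 = Z,  H_1 = Z^2,  H_2 = Z.

H_0: b_0 = 7 − 0 − 6 = 1; torsion from ∂_1 factors > 1: none. So H_0 = Z.
H_1: b_1 = 21 − 6 − 13 = 2; torsion from ∂_2 factors > 1: none. So H_1 = Z^2.
H_2: b_2 = 14 − 13 − 0 = 1; torsion from ∂_3 factors > 1: none. So H_2 = Z.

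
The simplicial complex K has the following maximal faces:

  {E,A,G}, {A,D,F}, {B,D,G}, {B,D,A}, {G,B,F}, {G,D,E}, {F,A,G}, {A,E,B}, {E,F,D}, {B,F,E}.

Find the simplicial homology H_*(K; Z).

H_0 ≅ Z,  H_1 ≅ Z/2,  H_2 = 0.

Order the vertices as A < B < D < E < F < G. Listing each simplex with vertices in this order, K has dimension 2 with simplices:

  0-simplices (6): A, B, D, E, F, G
  1-simplices (15): AB, AD, AE, AF, AG, BD, BE, BF, BG, DE, DF, DG, EF, EG, FG
  2-simplices (10): ABD, ABE, ADF, AEG, AFG, BDG, BEF, BFG, DEF, DEG

giving chain groups C_0 ≅ Z^6, C_1 ≅ Z^15, C_2 ≅ Z^10.

Boundary ∂_1: C_1 → C_0 is given by ∂[p,q] = [q] − [p]. For instance
  ∂BE = E − B.
The 6×15 boundary matrix has rank 5 and Smith normal form diag(1,1,1,1,1).

The boundary map ∂_2: C_2 → C_1 maps a triangle to the signed sum of its edges. For instance
  ∂BDG = DG − BG + BD,
  ∂BFG = FG − BG + BF.
The 15×10 boundary matrix has rank 10 and Smith normal form diag(1,1,1,1,1,1,1,1,1,2).

Now H_k = ker ∂_k / im ∂_{k+1}, so:

  H_0: rank C_0 − rank ∂_1 = 6 − 5 = 1, and the invariant factors of ∂_1 are all 1, so H_0 ≅ Z.
  H_1: rank ker ∂_1 − rank ∂_2 = (15 − 5) − 10 = 0, and ∂_2 has invariant factor 2 > 1, so H_1 ≅ Z/2.
  H_2: rank ker ∂_2 − rank ∂_3 = (10 − 10) − 0 = 0, and there is no ∂_3, so H_2 ≅ 0.

As a check, the Euler characteristic is 6 − 15 + 10 = 1, which agrees with 1 − 0 + 0 = 1.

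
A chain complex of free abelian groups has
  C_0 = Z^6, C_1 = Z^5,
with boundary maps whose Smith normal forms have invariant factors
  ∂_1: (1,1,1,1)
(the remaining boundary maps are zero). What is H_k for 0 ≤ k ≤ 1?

H_0 ≅ Z^2,  H_1 ≅ Z.

H_0: b_0 = 6 − 0 − 4 = 2; torsion from ∂_1 factors > 1: none. So H_0 ≅ Z^2.
H_1: b_1 = 5 − 4 − 0 = 1; torsion from ∂_2 factors > 1: none. So H_1 ≅ Z.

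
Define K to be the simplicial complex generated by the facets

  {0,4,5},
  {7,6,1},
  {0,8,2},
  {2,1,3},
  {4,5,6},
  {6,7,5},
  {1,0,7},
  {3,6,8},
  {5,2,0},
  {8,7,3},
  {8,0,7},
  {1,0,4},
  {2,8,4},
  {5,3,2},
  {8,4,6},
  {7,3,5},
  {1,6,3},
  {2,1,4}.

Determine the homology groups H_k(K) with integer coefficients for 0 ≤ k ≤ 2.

Take the total order 0 < 1 < 2 < 3 < 4 < 5 < 6 < 7 < 8 on the vertex set. Then K (dimension 2) consists of the simplices:

  0-simplices (9): [0], [1], [2], [3], [4], [5], [6], [7], [8]
  1-simplices (27): (27 of them)
  2-simplices (18): [0,1,4], [0,1,7], [0,2,5], [0,2,8], [0,4,5], [0,7,8], [1,2,3], [1,2,4], [1,3,6], [1,6,7], [2,3,5], [2,4,8], [3,5,7], [3,6,8], [3,7,8], [4,5,6], [4,6,8], [5,6,7]

Hence C_0 ≅ Z^9, C_1 ≅ Z^27, C_2 ≅ Z^18.

∂_1: C_1 → C_0 is given by ∂[p,q] = [q] − [p]. For instance
  ∂[4,5] = [5] − [4].
As a 9×27 matrix over Z this has rank 8, with invariant factors (1,1,1,1,1,1,1,1).

∂_2: C_2 → C_1 maps a triangle to the signed sum of its edges. For instance
  ∂[2,3,5] = [3,5] − [2,5] + [2,3],
  ∂[0,2,8] = [2,8] − [0,8] + [0,2].
The resulting 27×18 matrix has rank 18, and its Smith normal form has invariant factors (1,1,1,1,1,1,1,1,1,1,1,1,1,1,1,1,1,2).

From H_k ≅ ker(∂_k) / im(∂_{k+1}) we obtain:

  H_0: rank C_0 − rank ∂_1 = 9 − 8 = 1, and the invariant factors of ∂_1 are all 1, so H_0 = Z.
  H_1: rank ker ∂_1 − rank ∂_2 = (27 − 8) − 18 = 1, and ∂_2 has invariant factor 2 > 1, so H_1 = Z ⊕ Z/2.
  H_2: rank ker ∂_2 − rank ∂_3 = (18 − 18) − 0 = 0, and there is no ∂_3, so H_2 = 0.

As a check, the Euler characteristic is 9 − 27 + 18 = 0, which agrees with 1 − 1 + 0 = 0.
(K is a triangulation of the Klein bottle.)

H_0 = Z,  H_1 = Z ⊕ Z/2,  H_2 = 0.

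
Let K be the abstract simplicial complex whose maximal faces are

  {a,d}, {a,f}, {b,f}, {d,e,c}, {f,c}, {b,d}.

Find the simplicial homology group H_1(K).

H_1 = Z^2.

Fix the vertex order a < b < c < d < e < f and write every simplex with vertices in increasing order. Then dim K = 2 and the simplices of K are:

  0-simplices (6): a, b, c, d, e, f
  1-simplices (8): ad, af, bd, bf, cd, ce, cf, de
  2-simplices (1): cde

giving chain groups C_0 ≅ Z^6, C_1 ≅ Z^8, C_2 ≅ Z^1.

Boundary ∂_1: C_1 → C_0 sends each edge [p,q] (with p < q) to q − p. For instance
  ∂cd = d − c.
As a 6×8 matrix over Z this has rank 5, with invariant factors (1,1,1,1,1).

The boundary map ∂_2: C_2 → C_1 acts by ∂[p,q,r] = [q,r] − [p,r] + [p,q]. For instance
  ∂cde = de − ce + cd.
As a 8×1 matrix over Z this has rank 1, with invariant factors (1).

Reading off H_k = ker ∂_k / im ∂_{k+1}:

  H_1: rank ker ∂_1 − rank ∂_2 = (8 − 5) − 1 = 2, and the invariant factors of ∂_2 are all 1, so H_1 = Z^2.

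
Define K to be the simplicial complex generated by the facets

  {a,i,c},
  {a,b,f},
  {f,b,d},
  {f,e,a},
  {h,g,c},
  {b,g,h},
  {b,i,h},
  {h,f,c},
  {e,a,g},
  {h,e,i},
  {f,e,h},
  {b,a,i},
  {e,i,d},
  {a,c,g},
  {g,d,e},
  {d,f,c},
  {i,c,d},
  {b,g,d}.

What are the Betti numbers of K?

Take the total order a < b < c < d < e < f < g < h < i on the vertex set. Then K (dimension 2) consists of the simplices:

  0-simplices (9): a, b, c, d, e, f, g, h, i
  1-simplices (27): ab, ac, ae, af, ag, ai, bd, bf, bg, bh, bi, cd, cf, cg, ch, ci, de, df, dg, di, ef, eg, eh, ei, fh, gh, hi
  2-simplices (18): abf, abi, acg, aci, aef, aeg, bdf, bdg, bgh, bhi, cdf, cdi, cfh, cgh, deg, dei, efh, ehi

so the chain groups are C_0 ≅ Z^9, C_1 ≅ Z^27, C_2 ≅ Z^18.

The boundary map ∂_1: C_1 → C_0 maps an edge to its endpoints' difference, ∂[p,q] = q − p.
As a 9×27 matrix over Z this has rank 8, with invariant factors (1,1,1,1,1,1,1,1).

Boundary ∂_2: C_2 → C_1 maps a triangle to the signed sum of its edges. For instance
  ∂bhi = hi − bi + bh,
  ∂abi = bi − ai + ab.
The resulting 27×18 matrix has rank 17, and its Smith normal form has invariant factors (1,1,1,1,1,1,1,1,1,1,1,1,1,1,1,1,1).

Now H_k = ker ∂_k / im ∂_{k+1}, so:

  H_0: rank C_0 − rank ∂_1 = 9 − 8 = 1, and the invariant factors of ∂_1 are all 1, so H_0 = Z.
  H_1: rank ker ∂_1 − rank ∂_2 = (27 − 8) − 17 = 2, and the invariant factors of ∂_2 are all 1, so H_1 = Z^2.
  H_2: rank ker ∂_2 − rank ∂_3 = (18 − 17) − 0 = 1, and there is no ∂_3, so H_2 = Z.

As a check, the Euler characteristic is 9 − 27 + 18 = 0, which agrees with 1 − 2 + 1 = 0.
(K is a triangulation of the torus T^2.)

Hence the Betti numbers are b_0 = 1, b_1 = 2, b_2 = 1.

b_0 = 1, b_1 = 2, b_2 = 1.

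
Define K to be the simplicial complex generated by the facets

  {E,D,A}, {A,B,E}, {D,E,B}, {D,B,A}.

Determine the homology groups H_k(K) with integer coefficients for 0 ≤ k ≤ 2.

H_0 ≅ Z,  H_1 = 0,  H_2 ≅ Z.

Take the total order A < B < D < E on the vertex set. Then K (dimension 2) consists of the simplices:

  0-simplices (4): A, B, D, E
  1-simplices (6): AB, AD, AE, BD, BE, DE
  2-simplices (4): ABD, ABE, ADE, BDE

giving chain groups C_0 ≅ Z^4, C_1 ≅ Z^6, C_2 ≅ Z^4.

∂_1: C_1 → C_0 maps an edge to its endpoints' difference, ∂[p,q] = q − p. For instance
  ∂BE = E − B.
The resulting 4×6 matrix has rank 3, and its Smith normal form has invariant factors (1,1,1).

∂_2: C_2 → C_1 maps a triangle to the signed sum of its edges. For instance
  ∂BDE = DE − BE + BD,
  ∂ABD = BD − AD + AB.
This gives a 6×4 integer matrix of rank 3; reducing to Smith normal form yields diagonal entries (1,1,1).

Reading off H_k = ker ∂_k / im ∂_{k+1}:

  H_0: rank C_0 − rank ∂_1 = 4 − 3 = 1, and the invariant factors of ∂_1 are all 1, so H_0 ≅ Z.
  H_1: rank ker ∂_1 − rank ∂_2 = (6 − 3) − 3 = 0, and the invariant factors of ∂_2 are all 1, so H_1 ≅ 0.
  H_2: rank ker ∂_2 − rank ∂_3 = (4 − 3) − 0 = 1, and there is no ∂_3, so H_2 ≅ Z.

(K is a triangulation of the 2-sphere S^2.)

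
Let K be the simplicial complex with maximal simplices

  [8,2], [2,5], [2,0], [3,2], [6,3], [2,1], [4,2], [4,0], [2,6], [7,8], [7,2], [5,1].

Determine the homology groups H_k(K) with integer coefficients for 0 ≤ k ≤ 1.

Order the vertices as 0 < 1 < 2 < 3 < 4 < 5 < 6 < 7 < 8. Listing each simplex with vertices in this order, K has dimension 1 with simplices:

  0-simplices (9): [0], [1], [2], [3], [4], [5], [6], [7], [8]
  1-simplices (12): [0,2], [0,4], [1,2], [1,5], [2,3], [2,4], [2,5], [2,6], [2,7], [2,8], [3,6], [7,8]

giving chain groups C_0 ≅ Z^9, C_1 ≅ Z^12.

Boundary ∂_1: C_1 → C_0 sends each edge [p,q] (with p < q) to q − p.
The 9×12 boundary matrix has rank 8 and Smith normal form diag(1,1,1,1,1,1,1,1).

Now H_k = ker ∂_k / im ∂_{k+1}, so:

  H_0: rank C_0 − rank ∂_1 = 9 − 8 = 1, and the invariant factors of ∂_1 are all 1, so H_0 ≅ Z.
  H_1: rank ker ∂_1 − rank ∂_2 = (12 − 8) − 0 = 4, and there is no ∂_2, so H_1 ≅ Z^4.

As a check, the Euler characteristic is 9 − 12 = -3, which agrees with 1 − 4 = -3.

H_0 ≅ Z,  H_1 ≅ Z^4.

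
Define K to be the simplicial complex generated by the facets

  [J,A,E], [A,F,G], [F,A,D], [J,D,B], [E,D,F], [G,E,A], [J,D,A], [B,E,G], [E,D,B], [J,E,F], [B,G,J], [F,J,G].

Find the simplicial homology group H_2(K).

We work with the vertex ordering A < B < D < E < F < G < J. The simplices of K, each written with vertices in increasing order, are:

  0-simplices (7): A, B, D, E, F, G, J
  1-simplices (18): AD, AE, AF, AG, AJ, BD, BE, BG, BJ, DE, DF, DJ, EF, EG, EJ, FG, FJ, GJ
  2-simplices (12): ADF, ADJ, AEG, AEJ, AFG, BDE, BDJ, BEG, BGJ, DEF, EFJ, FGJ

giving chain groups C_0 ≅ Z^7, C_1 ≅ Z^18, C_2 ≅ Z^12.

Boundary ∂_1: C_1 → C_0 is given by ∂[p,q] = [q] − [p].
As a 7×18 matrix over Z this has rank 6, with invariant factors (1,1,1,1,1,1).

The boundary map ∂_2: C_2 → C_1 sends each 2-simplex [p,q,r] to [q,r] − [p,r] + [p,q]. For instance
  ∂AEJ = EJ − AJ + AE,
  ∂BDJ = DJ − BJ + BD.
The 18×12 boundary matrix has rank 12 and Smith normal form diag(1,1,1,1,1,1,1,1,1,1,1,2).

From H_k ≅ ker(∂_k) / im(∂_{k+1}) we obtain:

  H_2: rank ker ∂_2 − rank ∂_3 = (12 − 12) − 0 = 0, and there is no ∂_3, so H_2 = 0.

H_2 = 0.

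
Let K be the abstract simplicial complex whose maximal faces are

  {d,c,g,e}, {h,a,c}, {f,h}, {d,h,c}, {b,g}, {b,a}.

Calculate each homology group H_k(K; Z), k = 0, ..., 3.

Take the total order a < b < c < d < e < f < g < h on the vertex set. Then K (dimension 3) consists of the simplices:

  0-simplices (8): a, b, c, d, e, f, g, h
  1-simplices (13): ab, ac, ah, bg, cd, ce, cg, ch, de, dg, dh, eg, fh
  2-simplices (6): ach, cde, cdg, cdh, ceg, deg
  3-simplices (1): cdeg

so the chain groups are C_0 ≅ Z^8, C_1 ≅ Z^13, C_2 ≅ Z^6, C_3 ≅ Z^1.

∂_1: C_1 → C_0 maps an edge to its endpoints' difference, ∂[p,q] = q − p.
The resulting 8×13 matrix has rank 7, and its Smith normal form has invariant factors (1,1,1,1,1,1,1).

The boundary map ∂_2: C_2 → C_1 maps a triangle to the signed sum of its edges. For instance
  ∂ceg = eg − cg + ce,
  ∂cde = de − ce + cd.
The resulting 13×6 matrix has rank 5, and its Smith normal form has invariant factors (1,1,1,1,1).

The boundary map ∂_3: C_3 → C_2 sends each 3-simplex σ to the alternating sum Σ_i (−1)^i (σ with its i-th vertex removed). For instance
  ∂cdeg = deg − ceg + cdg − cde.
As a 6×1 matrix over Z this has rank 1, with invariant factors (1).

Computing H_k = (kernel of ∂_k) / (image of ∂_{k+1}):

  H_0: rank C_0 − rank ∂_1 = 8 − 7 = 1, and the invariant factors of ∂_1 are all 1, so H_0 ≅ Z.
  H_1: rank ker ∂_1 − rank ∂_2 = (13 − 7) − 5 = 1, and the invariant factors of ∂_2 are all 1, so H_1 ≅ Z.
  H_2: rank ker ∂_2 − rank ∂_3 = (6 − 5) − 1 = 0, and the invariant factors of ∂_3 are all 1, so H_2 ≅ 0.
  H_3: rank ker ∂_3 − rank ∂_4 = (1 − 1) − 0 = 0, and there is no ∂_4, so H_3 ≅ 0.

As a check, the Euler characteristic is 8 − 13 + 6 − 1 = 0, which agrees with 1 − 1 + 0 − 0 = 0.

H_0 ≅ Z,  H_1 ≅ Z,  H_2 = 0,  H_3 = 0.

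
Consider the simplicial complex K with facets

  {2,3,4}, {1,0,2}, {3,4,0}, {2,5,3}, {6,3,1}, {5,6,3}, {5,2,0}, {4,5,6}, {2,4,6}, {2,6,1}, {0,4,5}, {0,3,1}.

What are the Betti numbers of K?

We work with the vertex ordering 0 < 1 < 2 < 3 < 4 < 5 < 6. The simplices of K, each written with vertices in increasing order, are:

  0-simplices (7): [0], [1], [2], [3], [4], [5], [6]
  1-simplices (18): [0,1], [0,2], [0,3], [0,4], [0,5], [1,2], [1,3], [1,6], [2,3], [2,4], [2,5], [2,6], [3,4], [3,5], [3,6], [4,5], [4,6], [5,6]
  2-simplices (12): [0,1,2], [0,1,3], [0,2,5], [0,3,4], [0,4,5], [1,2,6], [1,3,6], [2,3,4], [2,3,5], [2,4,6], [3,5,6], [4,5,6]

so the chain groups are C_0 ≅ Z^7, C_1 ≅ Z^18, C_2 ≅ Z^12.

Boundary ∂_1: C_1 → C_0 sends each edge [p,q] (with p < q) to q − p.
This gives a 7×18 integer matrix of rank 6; reducing to Smith normal form yields diagonal entries (1,1,1,1,1,1).

The boundary map ∂_2: C_2 → C_1 acts by ∂[p,q,r] = [q,r] − [p,r] + [p,q]. For instance
  ∂[0,1,3] = [1,3] − [0,3] + [0,1],
  ∂[4,5,6] = [5,6] − [4,6] + [4,5].
This gives a 18×12 integer matrix of rank 12; reducing to Smith normal form yields diagonal entries (1,1,1,1,1,1,1,1,1,1,1,2).

Computing H_k = (kernel of ∂_k) / (image of ∂_{k+1}):

  H_0: rank C_0 − rank ∂_1 = 7 − 6 = 1, and the invariant factors of ∂_1 are all 1, so H_0 ≅ Z.
  H_1: rank ker ∂_1 − rank ∂_2 = (18 − 6) − 12 = 0, and ∂_2 has invariant factor 2 > 1, so H_1 ≅ Z_2.
  H_2: rank ker ∂_2 − rank ∂_3 = (12 − 12) − 0 = 0, and there is no ∂_3, so H_2 ≅ 0.

(K is a triangulation of the real projective plane RP^2.)

Hence the Betti numbers are b_0 = 1, b_1 = 0, b_2 = 0.

b_0 = 1, b_1 = 0, b_2 = 0.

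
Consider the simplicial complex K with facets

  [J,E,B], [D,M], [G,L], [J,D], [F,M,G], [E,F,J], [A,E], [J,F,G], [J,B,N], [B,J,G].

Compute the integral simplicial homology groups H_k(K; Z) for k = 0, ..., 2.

H_0 = Z,  H_1 = Z,  H_2 = 0.

Take the total order A < B < D < E < F < G < J < L < M < N on the vertex set. Then K (dimension 2) consists of the simplices:

  0-simplices (10): A, B, D, E, F, G, J, L, M, N
  1-simplices (16): AE, BE, BG, BJ, BN, DJ, DM, EF, EJ, FG, FJ, FM, GJ, GL, GM, JN
  2-simplices (6): BEJ, BGJ, BJN, EFJ, FGJ, FGM

giving chain groups C_0 ≅ Z^10, C_1 ≅ Z^16, C_2 ≅ Z^6.

Boundary ∂_1: C_1 → C_0 sends each edge [p,q] (with p < q) to q − p.
As a 10×16 matrix over Z this has rank 9, with invariant factors (1,1,1,1,1,1,1,1,1).

∂_2: C_2 → C_1 sends each 2-simplex [p,q,r] to [q,r] − [p,r] + [p,q]. For instance
  ∂FGM = GM − FM + FG,
  ∂BGJ = GJ − BJ + BG.
The resulting 16×6 matrix has rank 6, and its Smith normal form has invariant factors (1,1,1,1,1,1).

From H_k ≅ ker(∂_k) / im(∂_{k+1}) we obtain:

  H_0: rank C_0 − rank ∂_1 = 10 − 9 = 1, and the invariant factors of ∂_1 are all 1, so H_0 = Z.
  H_1: rank ker ∂_1 − rank ∂_2 = (16 − 9) − 6 = 1, and the invariant factors of ∂_2 are all 1, so H_1 = Z.
  H_2: rank ker ∂_2 − rank ∂_3 = (6 − 6) − 0 = 0, and there is no ∂_3, so H_2 = 0.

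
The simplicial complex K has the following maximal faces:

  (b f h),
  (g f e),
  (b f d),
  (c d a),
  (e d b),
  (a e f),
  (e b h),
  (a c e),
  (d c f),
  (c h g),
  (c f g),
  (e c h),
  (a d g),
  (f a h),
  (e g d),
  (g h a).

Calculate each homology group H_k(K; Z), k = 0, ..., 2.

Fix the vertex order a < b < c < d < e < f < g < h and write every simplex with vertices in increasing order. Then dim K = 2 and the simplices of K are:

  0-simplices (8): a, b, c, d, e, f, g, h
  1-simplices (24): ac, ad, ae, af, ag, ah, bd, be, bf, bh, cd, ce, cf, cg, ch, de, df, dg, ef, eg, eh, fg, fh, gh
  2-simplices (16): acd, ace, adg, aef, afh, agh, bde, bdf, beh, bfh, cdf, ceh, cfg, cgh, deg, efg

so the chain groups are C_0 ≅ Z^8, C_1 ≅ Z^24, C_2 ≅ Z^16.

∂_1: C_1 → C_0 sends each edge [p,q] (with p < q) to q − p.
The resulting 8×24 matrix has rank 7, and its Smith normal form has invariant factors (1,1,1,1,1,1,1).

∂_2: C_2 → C_1 maps a triangle to the signed sum of its edges. For instance
  ∂agh = gh − ah + ag,
  ∂aef = ef − af + ae.
The 24×16 boundary matrix has rank 15 and Smith normal form diag(1,1,1,1,1,1,1,1,1,1,1,1,1,1,1).

Now H_k = ker ∂_k / im ∂_{k+1}, so:

  H_0: rank C_0 − rank ∂_1 = 8 − 7 = 1, and the invariant factors of ∂_1 are all 1, so H_0 = Z.
  H_1: rank ker ∂_1 − rank ∂_2 = (24 − 7) − 15 = 2, and the invariant factors of ∂_2 are all 1, so H_1 = Z^2.
  H_2: rank ker ∂_2 − rank ∂_3 = (16 − 15) − 0 = 1, and there is no ∂_3, so H_2 = Z.

As a check, the Euler characteristic is 8 − 24 + 16 = 0, which agrees with 1 − 2 + 1 = 0.
(K is a triangulation of the torus T^2.)

H_0 = Z,  H_1 = Z^2,  H_2 = Z.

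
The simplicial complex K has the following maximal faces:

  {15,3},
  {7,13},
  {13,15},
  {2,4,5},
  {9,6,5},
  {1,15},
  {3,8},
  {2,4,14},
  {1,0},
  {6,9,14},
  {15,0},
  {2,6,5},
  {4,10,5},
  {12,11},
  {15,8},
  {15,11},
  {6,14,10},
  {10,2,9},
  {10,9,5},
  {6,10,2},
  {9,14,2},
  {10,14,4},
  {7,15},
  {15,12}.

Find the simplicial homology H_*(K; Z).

Take the total order 0 < 1 < 2 < 3 < 4 < 5 < 6 < 7 < 8 < 9 < 10 < 11 < 12 < 13 < 14 < 15 on the vertex set. Then K (dimension 2) consists of the simplices:

  0-simplices (16): [0], [1], [2], [3], [4], [5], [6], [7], [8], [9], [10], [11], [12], [13], [14], [15]
  1-simplices (30): (30 of them)
  2-simplices (12): [2,4,5], [2,4,14], [2,5,6], [2,6,10], [2,9,10], [2,9,14], [4,5,10], [4,10,14], [5,6,9], [5,9,10], [6,9,14], [6,10,14]

Hence C_0 ≅ Z^16, C_1 ≅ Z^30, C_2 ≅ Z^12.

The boundary map ∂_1: C_1 → C_0 is given by ∂[p,q] = [q] − [p]. For instance
  ∂[5,10] = [10] − [5].
This gives a 16×30 integer matrix of rank 14; reducing to Smith normal form yields diagonal entries (1,1,1,1,1,1,1,1,1,1,1,1,1,1).

Boundary ∂_2: C_2 → C_1 sends each 2-simplex [p,q,r] to [q,r] − [p,r] + [p,q]. For instance
  ∂[4,5,10] = [5,10] − [4,10] + [4,5],
  ∂[2,4,14] = [4,14] − [2,14] + [2,4].
As a 30×12 matrix over Z this has rank 12, with invariant factors (1,1,1,1,1,1,1,1,1,1,1,2).

Computing H_k = (kernel of ∂_k) / (image of ∂_{k+1}):

  H_0: rank C_0 − rank ∂_1 = 16 − 14 = 2, and the invariant factors of ∂_1 are all 1, so H_0 ≅ Z^2.
  H_1: rank ker ∂_1 − rank ∂_2 = (30 − 14) − 12 = 4, and ∂_2 has invariant factor 2 > 1, so H_1 ≅ Z^4 ⊕ Z/2.
  H_2: rank ker ∂_2 − rank ∂_3 = (12 − 12) − 0 = 0, and there is no ∂_3, so H_2 ≅ 0.

(K is a triangulation of the disjoint union of the real projective plane RP^2 and a wedge of 4 circles.)

H_0 = Z^2,  H_1 = Z^4 ⊕ Z/2,  H_2 = 0.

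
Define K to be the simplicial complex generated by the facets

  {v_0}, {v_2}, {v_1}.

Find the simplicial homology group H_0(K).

H_0 ≅ Z^3.

We work with the vertex ordering v_0 < v_1 < v_2. The simplices of K, each written with vertices in increasing order, are:

  0-simplices (3): [v_0], [v_1], [v_2]

Hence C_0 ≅ Z^3.

Computing H_k = (kernel of ∂_k) / (image of ∂_{k+1}):

  H_0: rank C_0 − rank ∂_1 = 3 − 0 = 3, and there is no ∂_1, so H_0 ≅ Z^3.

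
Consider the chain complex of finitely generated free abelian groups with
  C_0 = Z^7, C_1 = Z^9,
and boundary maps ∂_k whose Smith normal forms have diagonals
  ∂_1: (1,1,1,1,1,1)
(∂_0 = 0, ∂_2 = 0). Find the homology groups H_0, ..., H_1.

H_0 = Z,  H_1 = Z^3.

H_0: b_0 = 7 − 0 − 6 = 1; torsion from ∂_1 factors > 1: none. So H_0 = Z.
H_1: b_1 = 9 − 6 − 0 = 3; torsion from ∂_2 factors > 1: none. So H_1 = Z^3.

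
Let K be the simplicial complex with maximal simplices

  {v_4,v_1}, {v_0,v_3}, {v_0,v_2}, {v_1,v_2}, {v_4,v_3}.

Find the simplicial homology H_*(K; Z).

H_0 = Z,  H_1 = Z.

Take the total order v_0 < v_1 < v_2 < v_3 < v_4 on the vertex set. Then K (dimension 1) consists of the simplices:

  0-simplices (5): [v_0], [v_1], [v_2], [v_3], [v_4]
  1-simplices (5): [v_0,v_2], [v_0,v_3], [v_1,v_2], [v_1,v_4], [v_3,v_4]

giving chain groups C_0 ≅ Z^5, C_1 ≅ Z^5.

Boundary ∂_1: C_1 → C_0 maps an edge to its endpoints' difference, ∂[p,q] = q − p.
The 5×5 boundary matrix has rank 4 and Smith normal form diag(1,1,1,1).

Reading off H_k = ker ∂_k / im ∂_{k+1}:

  H_0: rank C_0 − rank ∂_1 = 5 − 4 = 1, and the invariant factors of ∂_1 are all 1, so H_0 = Z.
  H_1: rank ker ∂_1 − rank ∂_2 = (5 − 4) − 0 = 1, and there is no ∂_2, so H_1 = Z.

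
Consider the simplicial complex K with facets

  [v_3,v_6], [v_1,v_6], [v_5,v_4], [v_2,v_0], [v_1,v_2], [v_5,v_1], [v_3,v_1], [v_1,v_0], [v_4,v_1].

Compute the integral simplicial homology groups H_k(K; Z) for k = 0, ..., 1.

K has 7 vertices, 9 edges.
rank ∂_0 = 0, rank ∂_1 = 6 ⇒ b_0 = 7 − 0 − 6 = 1; all invariant factors of ∂_1 are 1 so no torsion. So H_0 = Z.
rank ∂_1 = 6, rank ∂_2 = 0 ⇒ b_1 = 9 − 6 − 0 = 3. So H_1 = Z^3.

H_0 ≅ Z,  H_1 ≅ Z^3.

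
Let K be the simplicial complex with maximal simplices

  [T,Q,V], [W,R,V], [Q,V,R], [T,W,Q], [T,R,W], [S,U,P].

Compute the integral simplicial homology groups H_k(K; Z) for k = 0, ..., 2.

H_0 = Z^2,  H_1 = Z,  H_2 = 0.

Fix the vertex order P < Q < R < S < T < U < V < W and write every simplex with vertices in increasing order. Then dim K = 2 and the simplices of K are:

  0-simplices (8): P, Q, R, S, T, U, V, W
  1-simplices (13): PS, PU, QR, QT, QV, QW, RT, RV, RW, SU, TV, TW, VW
  2-simplices (6): PSU, QRV, QTV, QTW, RTW, RVW

Hence C_0 ≅ Z^8, C_1 ≅ Z^13, C_2 ≅ Z^6.

∂_1: C_1 → C_0 is given by ∂[p,q] = [q] − [p]. For instance
  ∂QW = W − Q.
The 8×13 boundary matrix has rank 6 and Smith normal form diag(1,1,1,1,1,1).

The boundary map ∂_2: C_2 → C_1 maps a triangle to the signed sum of its edges. For instance
  ∂QTV = TV − QV + QT,
  ∂RVW = VW − RW + RV.
This gives a 13×6 integer matrix of rank 6; reducing to Smith normal form yields diagonal entries (1,1,1,1,1,1).

Computing H_k = (kernel of ∂_k) / (image of ∂_{k+1}):

  H_0: rank C_0 − rank ∂_1 = 8 − 6 = 2, and the invariant factors of ∂_1 are all 1, so H_0 ≅ Z^2.
  H_1: rank ker ∂_1 − rank ∂_2 = (13 − 6) − 6 = 1, and the invariant factors of ∂_2 are all 1, so H_1 ≅ Z.
  H_2: rank ker ∂_2 − rank ∂_3 = (6 − 6) − 0 = 0, and there is no ∂_3, so H_2 ≅ 0.

As a check, the Euler characteristic is 8 − 13 + 6 = 1, which agrees with 2 − 1 + 0 = 1.
(K is a triangulation of the disjoint union of the Möbius band and the 2-simplex.)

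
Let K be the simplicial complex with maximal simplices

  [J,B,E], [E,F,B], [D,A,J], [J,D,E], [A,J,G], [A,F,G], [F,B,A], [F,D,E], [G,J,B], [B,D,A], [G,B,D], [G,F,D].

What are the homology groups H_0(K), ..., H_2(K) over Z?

H_0 = Z,  H_1 = Z/2,  H_2 = 0.

Take the total order A < B < D < E < F < G < J on the vertex set. Then K (dimension 2) consists of the simplices:

  0-simplices (7): A, B, D, E, F, G, J
  1-simplices (18): AB, AD, AF, AG, AJ, BD, BE, BF, BG, BJ, DE, DF, DG, DJ, EF, EJ, FG, GJ
  2-simplices (12): ABD, ABF, ADJ, AFG, AGJ, BDG, BEF, BEJ, BGJ, DEF, DEJ, DFG

Hence C_0 ≅ Z^7, C_1 ≅ Z^18, C_2 ≅ Z^12.

∂_1: C_1 → C_0 sends each edge [p,q] (with p < q) to q − p. For instance
  ∂AJ = J − A.
As a 7×18 matrix over Z this has rank 6, with invariant factors (1,1,1,1,1,1).

Boundary ∂_2: C_2 → C_1 acts by ∂[p,q,r] = [q,r] − [p,r] + [p,q]. For instance
  ∂ADJ = DJ − AJ + AD,
  ∂BDG = DG − BG + BD.
As a 18×12 matrix over Z this has rank 12, with invariant factors (1,1,1,1,1,1,1,1,1,1,1,2).

Computing H_k = (kernel of ∂_k) / (image of ∂_{k+1}):

  H_0: rank C_0 − rank ∂_1 = 7 − 6 = 1, and the invariant factors of ∂_1 are all 1, so H_0 ≅ Z.
  H_1: rank ker ∂_1 − rank ∂_2 = (18 − 6) − 12 = 0, and ∂_2 has invariant factor 2 > 1, so H_1 ≅ Z/2.
  H_2: rank ker ∂_2 − rank ∂_3 = (12 − 12) − 0 = 0, and there is no ∂_3, so H_2 ≅ 0.

(K is a triangulation of the real projective plane RP^2.)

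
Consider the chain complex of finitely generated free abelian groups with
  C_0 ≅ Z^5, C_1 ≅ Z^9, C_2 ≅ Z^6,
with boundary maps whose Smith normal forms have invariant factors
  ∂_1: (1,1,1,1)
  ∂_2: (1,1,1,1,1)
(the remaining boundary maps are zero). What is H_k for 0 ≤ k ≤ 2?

H_0: b_0 = 5 − 0 − 4 = 1; torsion from ∂_1 factors > 1: none. So H_0 = Z.
H_1: b_1 = 9 − 4 − 5 = 0; torsion from ∂_2 factors > 1: none. So H_1 = 0.
H_2: b_2 = 6 − 5 − 0 = 1; torsion from ∂_3 factors > 1: none. So H_2 = Z.

H_0 = Z,  H_1 = 0,  H_2 = Z.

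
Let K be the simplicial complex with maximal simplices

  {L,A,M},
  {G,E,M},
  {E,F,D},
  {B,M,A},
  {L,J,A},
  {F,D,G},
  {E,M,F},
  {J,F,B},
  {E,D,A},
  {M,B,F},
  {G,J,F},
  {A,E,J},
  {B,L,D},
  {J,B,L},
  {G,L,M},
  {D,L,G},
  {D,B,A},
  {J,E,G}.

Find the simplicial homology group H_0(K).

H_0 = Z.

We work with the vertex ordering A < B < D < E < F < G < J < L < M. The simplices of K, each written with vertices in increasing order, are:

  0-simplices (9): A, B, D, E, F, G, J, L, M
  1-simplices (27): AB, AD, AE, AJ, AL, AM, BD, BF, BJ, BL, BM, DE, DF, DG, DL, EF, EG, EJ, EM, FG, FJ, FM, GJ, GL, GM, JL, LM
  2-simplices (18): ABD, ABM, ADE, AEJ, AJL, ALM, BDL, BFJ, BFM, BJL, DEF, DFG, DGL, EFM, EGJ, EGM, FGJ, GLM

Hence C_0 ≅ Z^9, C_1 ≅ Z^27, C_2 ≅ Z^18.

Boundary ∂_1: C_1 → C_0 is given by ∂[p,q] = [q] − [p].
As a 9×27 matrix over Z this has rank 8, with invariant factors (1,1,1,1,1,1,1,1).

∂_2: C_2 → C_1 acts by ∂[p,q,r] = [q,r] − [p,r] + [p,q]. For instance
  ∂EGJ = GJ − EJ + EG,
  ∂BFM = FM − BM + BF.
The 27×18 boundary matrix has rank 18 and Smith normal form diag(1,1,1,1,1,1,1,1,1,1,1,1,1,1,1,1,1,2).

Computing H_k = (kernel of ∂_k) / (image of ∂_{k+1}):

  H_0: rank C_0 − rank ∂_1 = 9 − 8 = 1, and the invariant factors of ∂_1 are all 1, so H_0 = Z.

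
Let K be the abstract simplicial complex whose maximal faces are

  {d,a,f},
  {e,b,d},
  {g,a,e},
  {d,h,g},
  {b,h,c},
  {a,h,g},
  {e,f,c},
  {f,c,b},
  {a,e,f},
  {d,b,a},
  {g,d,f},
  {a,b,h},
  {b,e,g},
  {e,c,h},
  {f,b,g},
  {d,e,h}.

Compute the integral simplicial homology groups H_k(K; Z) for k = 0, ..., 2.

Fix the vertex order a < b < c < d < e < f < g < h and write every simplex with vertices in increasing order. Then dim K = 2 and the simplices of K are:

  0-simplices (8): a, b, c, d, e, f, g, h
  1-simplices (24): ab, ad, ae, af, ag, ah, bc, bd, be, bf, bg, bh, ce, cf, ch, de, df, dg, dh, ef, eg, eh, fg, gh
  2-simplices (16): abd, abh, adf, aef, aeg, agh, bcf, bch, bde, beg, bfg, cef, ceh, deh, dfg, dgh

so the chain groups are C_0 ≅ Z^8, C_1 ≅ Z^24, C_2 ≅ Z^16.

Boundary ∂_1: C_1 → C_0 is given by ∂[p,q] = [q] − [p].
As a 8×24 matrix over Z this has rank 7, with invariant factors (1,1,1,1,1,1,1).

∂_2: C_2 → C_1 acts by ∂[p,q,r] = [q,r] − [p,r] + [p,q]. For instance
  ∂ceh = eh − ch + ce,
  ∂dfg = fg − dg + df.
The 24×16 boundary matrix has rank 15 and Smith normal form diag(1,1,1,1,1,1,1,1,1,1,1,1,1,1,1).

Reading off H_k = ker ∂_k / im ∂_{k+1}:

  H_0: rank C_0 − rank ∂_1 = 8 − 7 = 1, and the invariant factors of ∂_1 are all 1, so H_0 = Z.
  H_1: rank ker ∂_1 − rank ∂_2 = (24 − 7) − 15 = 2, and the invariant factors of ∂_2 are all 1, so H_1 = Z^2.
  H_2: rank ker ∂_2 − rank ∂_3 = (16 − 15) − 0 = 1, and there is no ∂_3, so H_2 = Z.

As a check, the Euler characteristic is 8 − 24 + 16 = 0, which agrees with 1 − 2 + 1 = 0.
(K is a triangulation of the torus T^2.)

H_0 ≅ Z,  H_1 ≅ Z^2,  H_2 ≅ Z.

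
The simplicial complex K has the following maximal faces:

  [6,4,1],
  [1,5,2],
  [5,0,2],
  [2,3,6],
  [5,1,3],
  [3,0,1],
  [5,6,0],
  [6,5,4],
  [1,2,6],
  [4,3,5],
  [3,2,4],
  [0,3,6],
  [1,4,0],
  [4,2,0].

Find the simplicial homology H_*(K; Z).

H_0 ≅ Z,  H_1 ≅ Z^2,  H_2 ≅ Z.

Order the vertices as 0 < 1 < 2 < 3 < 4 < 5 < 6. Listing each simplex with vertices in this order, K has dimension 2 with simplices:

  0-simplices (7): [0], [1], [2], [3], [4], [5], [6]
  1-simplices (21): [0,1], [0,2], [0,3], [0,4], [0,5], [0,6], [1,2], [1,3], [1,4], [1,5], [1,6], [2,3], [2,4], [2,5], [2,6], [3,4], [3,5], [3,6], [4,5], [4,6], [5,6]
  2-simplices (14): [0,1,3], [0,1,4], [0,2,4], [0,2,5], [0,3,6], [0,5,6], [1,2,5], [1,2,6], [1,3,5], [1,4,6], [2,3,4], [2,3,6], [3,4,5], [4,5,6]

so the chain groups are C_0 ≅ Z^7, C_1 ≅ Z^21, C_2 ≅ Z^14.

∂_1: C_1 → C_0 is given by ∂[p,q] = [q] − [p]. For instance
  ∂[0,3] = [3] − [0].
As a 7×21 matrix over Z this has rank 6, with invariant factors (1,1,1,1,1,1).

Boundary ∂_2: C_2 → C_1 acts by ∂[p,q,r] = [q,r] − [p,r] + [p,q]. For instance
  ∂[4,5,6] = [5,6] − [4,6] + [4,5],
  ∂[2,3,4] = [3,4] − [2,4] + [2,3].
This gives a 21×14 integer matrix of rank 13; reducing to Smith normal form yields diagonal entries (1,1,1,1,1,1,1,1,1,1,1,1,1).

Computing H_k = (kernel of ∂_k) / (image of ∂_{k+1}):

  H_0: rank C_0 − rank ∂_1 = 7 − 6 = 1, and the invariant factors of ∂_1 are all 1, so H_0 = Z.
  H_1: rank ker ∂_1 − rank ∂_2 = (21 − 6) − 13 = 2, and the invariant factors of ∂_2 are all 1, so H_1 = Z^2.
  H_2: rank ker ∂_2 − rank ∂_3 = (14 − 13) − 0 = 1, and there is no ∂_3, so H_2 = Z.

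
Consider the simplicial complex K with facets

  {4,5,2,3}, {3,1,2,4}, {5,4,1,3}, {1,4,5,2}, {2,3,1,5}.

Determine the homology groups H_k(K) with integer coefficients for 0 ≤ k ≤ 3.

Fix the vertex order 1 < 2 < 3 < 4 < 5 and write every simplex with vertices in increasing order. Then dim K = 3 and the simplices of K are:

  0-simplices (5): [1], [2], [3], [4], [5]
  1-simplices (10): [1,2], [1,3], [1,4], [1,5], [2,3], [2,4], [2,5], [3,4], [3,5], [4,5]
  2-simplices (10): [1,2,3], [1,2,4], [1,2,5], [1,3,4], [1,3,5], [1,4,5], [2,3,4], [2,3,5], [2,4,5], [3,4,5]
  3-simplices (5): [1,2,3,4], [1,2,3,5], [1,2,4,5], [1,3,4,5], [2,3,4,5]

giving chain groups C_0 ≅ Z^5, C_1 ≅ Z^10, C_2 ≅ Z^10, C_3 ≅ Z^5.

Boundary ∂_1: C_1 → C_0 maps an edge to its endpoints' difference, ∂[p,q] = q − p. For instance
  ∂[2,3] = [3] − [2].
This gives a 5×10 integer matrix of rank 4; reducing to Smith normal form yields diagonal entries (1,1,1,1).

Boundary ∂_2: C_2 → C_1 sends each 2-simplex [p,q,r] to [q,r] − [p,r] + [p,q]. For instance
  ∂[2,3,4] = [3,4] − [2,4] + [2,3],
  ∂[2,3,5] = [3,5] − [2,5] + [2,3].
The resulting 10×10 matrix has rank 6, and its Smith normal form has invariant factors (1,1,1,1,1,1).

The boundary map ∂_3: C_3 → C_2 sends each 3-simplex σ to the alternating sum Σ_i (−1)^i (σ with its i-th vertex removed). For instance
  ∂[1,2,3,4] = [2,3,4] − [1,3,4] + [1,2,4] − [1,2,3],
  ∂[2,3,4,5] = [3,4,5] − [2,4,5] + [2,3,5] − [2,3,4].
This gives a 10×5 integer matrix of rank 4; reducing to Smith normal form yields diagonal entries (1,1,1,1).

Now H_k = ker ∂_k / im ∂_{k+1}, so:

  H_0: rank C_0 − rank ∂_1 = 5 − 4 = 1, and the invariant factors of ∂_1 are all 1, so H_0 = Z.
  H_1: rank ker ∂_1 − rank ∂_2 = (10 − 4) − 6 = 0, and the invariant factors of ∂_2 are all 1, so H_1 = 0.
  H_2: rank ker ∂_2 − rank ∂_3 = (10 − 6) − 4 = 0, and the invariant factors of ∂_3 are all 1, so H_2 = 0.
  H_3: rank ker ∂_3 − rank ∂_4 = (5 − 4) − 0 = 1, and there is no ∂_4, so H_3 = Z.

(K is a triangulation of the 3-sphere S^3.)

H_0 = Z,  H_1 = 0,  H_2 = 0,  H_3 = Z.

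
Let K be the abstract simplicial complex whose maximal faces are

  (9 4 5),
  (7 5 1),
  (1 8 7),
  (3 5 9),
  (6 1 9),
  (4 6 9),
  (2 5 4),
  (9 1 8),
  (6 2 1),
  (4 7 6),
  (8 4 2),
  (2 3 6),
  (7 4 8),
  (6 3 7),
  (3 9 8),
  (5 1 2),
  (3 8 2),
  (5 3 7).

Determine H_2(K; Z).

H_2 ≅ Z.

K has 9 vertices, 27 edges, 18 triangles.
rank ∂_2 = 17, rank ∂_3 = 0 ⇒ b_2 = 18 − 17 − 0 = 1. So H_2 ≅ Z.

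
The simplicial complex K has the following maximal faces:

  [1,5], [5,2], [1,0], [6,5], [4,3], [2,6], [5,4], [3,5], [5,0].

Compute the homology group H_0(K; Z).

Order the vertices as 0 < 1 < 2 < 3 < 4 < 5 < 6. Listing each simplex with vertices in this order, K has dimension 1 with simplices:

  0-simplices (7): [0], [1], [2], [3], [4], [5], [6]
  1-simplices (9): [0,1], [0,5], [1,5], [2,5], [2,6], [3,4], [3,5], [4,5], [5,6]

Hence C_0 ≅ Z^7, C_1 ≅ Z^9.

∂_1: C_1 → C_0 sends each edge [p,q] (with p < q) to q − p. For instance
  ∂[2,6] = [6] − [2].
The 7×9 boundary matrix has rank 6 and Smith normal form diag(1,1,1,1,1,1).

Computing H_k = (kernel of ∂_k) / (image of ∂_{k+1}):

  H_0: rank C_0 − rank ∂_1 = 7 − 6 = 1, and the invariant factors of ∂_1 are all 1, so H_0 = Z.

H_0 = Z.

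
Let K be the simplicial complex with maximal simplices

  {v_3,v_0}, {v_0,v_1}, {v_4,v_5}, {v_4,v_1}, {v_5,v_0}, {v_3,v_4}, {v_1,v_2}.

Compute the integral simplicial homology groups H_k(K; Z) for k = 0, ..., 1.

H_0 = Z,  H_1 = Z^2.

We work with the vertex ordering v_0 < v_1 < v_2 < v_3 < v_4 < v_5. The simplices of K, each written with vertices in increasing order, are:

  0-simplices (6): [v_0], [v_1], [v_2], [v_3], [v_4], [v_5]
  1-simplices (7): [v_0,v_1], [v_0,v_3], [v_0,v_5], [v_1,v_2], [v_1,v_4], [v_3,v_4], [v_4,v_5]

so the chain groups are C_0 ≅ Z^6, C_1 ≅ Z^7.

Boundary ∂_1: C_1 → C_0 maps an edge to its endpoints' difference, ∂[p,q] = q − p.
The resulting 6×7 matrix has rank 5, and its Smith normal form has invariant factors (1,1,1,1,1).

Now H_k = ker ∂_k / im ∂_{k+1}, so:

  H_0: rank C_0 − rank ∂_1 = 6 − 5 = 1, and the invariant factors of ∂_1 are all 1, so H_0 ≅ Z.
  H_1: rank ker ∂_1 − rank ∂_2 = (7 − 5) − 0 = 2, and there is no ∂_2, so H_1 ≅ Z^2.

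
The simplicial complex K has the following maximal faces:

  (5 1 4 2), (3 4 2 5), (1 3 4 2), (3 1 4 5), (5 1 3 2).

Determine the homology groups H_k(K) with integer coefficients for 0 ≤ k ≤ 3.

H_0 = Z,  H_1 = 0,  H_2 = 0,  H_3 = Z.

Fix the vertex order 1 < 2 < 3 < 4 < 5 and write every simplex with vertices in increasing order. Then dim K = 3 and the simplices of K are:

  0-simplices (5): [1], [2], [3], [4], [5]
  1-simplices (10): [1,2], [1,3], [1,4], [1,5], [2,3], [2,4], [2,5], [3,4], [3,5], [4,5]
  2-simplices (10): [1,2,3], [1,2,4], [1,2,5], [1,3,4], [1,3,5], [1,4,5], [2,3,4], [2,3,5], [2,4,5], [3,4,5]
  3-simplices (5): [1,2,3,4], [1,2,3,5], [1,2,4,5], [1,3,4,5], [2,3,4,5]

Hence C_0 ≅ Z^5, C_1 ≅ Z^10, C_2 ≅ Z^10, C_3 ≅ Z^5.

The boundary map ∂_1: C_1 → C_0 is given by ∂[p,q] = [q] − [p]. For instance
  ∂[3,5] = [5] − [3].
This gives a 5×10 integer matrix of rank 4; reducing to Smith normal form yields diagonal entries (1,1,1,1).

Boundary ∂_2: C_2 → C_1 maps a triangle to the signed sum of its edges. For instance
  ∂[2,4,5] = [4,5] − [2,5] + [2,4],
  ∂[1,3,5] = [3,5] − [1,5] + [1,3].
The resulting 10×10 matrix has rank 6, and its Smith normal form has invariant factors (1,1,1,1,1,1).

The boundary map ∂_3: C_3 → C_2 sends each 3-simplex σ to the alternating sum Σ_i (−1)^i (σ with its i-th vertex removed). For instance
  ∂[2,3,4,5] = [3,4,5] − [2,4,5] + [2,3,5] − [2,3,4],
  ∂[1,3,4,5] = [3,4,5] − [1,4,5] + [1,3,5] − [1,3,4].
The 10×5 boundary matrix has rank 4 and Smith normal form diag(1,1,1,1).

Now H_k = ker ∂_k / im ∂_{k+1}, so:

  H_0: rank C_0 − rank ∂_1 = 5 − 4 = 1, and the invariant factors of ∂_1 are all 1, so H_0 = Z.
  H_1: rank ker ∂_1 − rank ∂_2 = (10 − 4) − 6 = 0, and the invariant factors of ∂_2 are all 1, so H_1 = 0.
  H_2: rank ker ∂_2 − rank ∂_3 = (10 − 6) − 4 = 0, and the invariant factors of ∂_3 are all 1, so H_2 = 0.
  H_3: rank ker ∂_3 − rank ∂_4 = (5 − 4) − 0 = 1, and there is no ∂_4, so H_3 = Z.

(K is a triangulation of the 3-sphere S^3.)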